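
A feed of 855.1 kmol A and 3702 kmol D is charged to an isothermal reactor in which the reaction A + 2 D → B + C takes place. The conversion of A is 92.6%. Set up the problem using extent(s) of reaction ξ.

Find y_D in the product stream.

0.563

A reacted = 0.926 × 855.1 = 791.8 kmol; ν_A = −1, so ξ = 791.8/1 = 791.8 kmol.
Outlet amounts (n = n₀ + ν ξ):
  A: 855.1 − 1(791.8) = 63.28
  D: 3702 − 2(791.8) = 2118
  B: 0 + 1(791.8) = 791.8
  C: 0 + 1(791.8) = 791.8
Total out = 3765 kmol; y_D = 2118 / 3765 = 0.5626.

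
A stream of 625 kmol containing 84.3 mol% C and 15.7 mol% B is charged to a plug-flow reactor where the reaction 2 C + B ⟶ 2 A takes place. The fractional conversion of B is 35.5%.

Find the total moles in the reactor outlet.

590 kmol

B reacted = 0.355 × 98.12 = 34.83 kmol; ν_B = −1, so ξ = 34.83/1 = 34.83 kmol.
Outlet amounts (n = n₀ + ν ξ):
  C: 526.9 − 2(34.83) = 457.2
  B: 98.12 − 1(34.83) = 63.29
  A: 0 + 2(34.83) = 69.67
Total out = 457.2 + 63.29 + 69.67 = 590.2 kmol.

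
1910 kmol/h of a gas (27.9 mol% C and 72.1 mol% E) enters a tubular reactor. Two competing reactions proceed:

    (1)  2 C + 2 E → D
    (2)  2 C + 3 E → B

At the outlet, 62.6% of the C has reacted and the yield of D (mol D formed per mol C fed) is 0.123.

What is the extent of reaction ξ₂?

ξ₂ = 101 kmol/h

Yield of D: 1ξ₁ / 532.9 = 0.123 → ξ₁ = 65.55 kmol/h.
Conversion of C: 2ξ₁ + 2ξ₂ = 0.626 × 532.9 = 333.6 → ξ₂ = 101.2 kmol/h.
Outlet amounts (n = n₀ + Σ ν·ξ):
  C: 532.9 − 2(65.55) − 2(101.2) = 199.3
  E: 1377 − 2(65.55) − 3(101.2) = 942.3
  D: 0 + 1(65.55) = 65.55
  B: 0 + 1(101.2) = 101.2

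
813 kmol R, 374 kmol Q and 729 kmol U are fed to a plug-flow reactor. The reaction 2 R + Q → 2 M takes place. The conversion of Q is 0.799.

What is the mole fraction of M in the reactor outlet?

0.37

Q reacted = 0.799 × 374 = 298.8 kmol; ν_Q = −1, so ξ = 298.8/1 = 298.8 kmol.
Outlet amounts (n = n₀ + ν ξ):
  R: 813 − 2(298.8) = 215.3
  Q: 374 − 1(298.8) = 75.17
  M: 0 + 2(298.8) = 597.7
  U: 729 (inert)
Total out = 1617 kmol; y_M = 597.7 / 1617 = 0.3696.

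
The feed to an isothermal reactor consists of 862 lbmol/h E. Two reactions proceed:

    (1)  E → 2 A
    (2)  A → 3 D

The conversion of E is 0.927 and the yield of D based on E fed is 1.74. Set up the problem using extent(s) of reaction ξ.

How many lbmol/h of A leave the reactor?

Conversion of E: E consumed = 1ξ₁ = 0.927 × 862 → ξ₁ = 799.1 lbmol/h.
Yield of D: 3ξ₂ / 862 = 1.74 → ξ₂ = 500 lbmol/h.
Outlet amounts (n = n₀ + Σ ν·ξ):
  E: 862 − 1(799.1) = 62.93
  A: 0 + 2(799.1) − 1(500) = 1098
  D: 0 + 3(500) = 1500

1100 lbmol/h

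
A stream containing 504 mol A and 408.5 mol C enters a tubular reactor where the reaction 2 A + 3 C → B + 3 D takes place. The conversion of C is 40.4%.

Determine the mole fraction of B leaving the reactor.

0.0642

C reacted = 0.404 × 408.5 = 165 mol; ν_C = −3, so ξ = 165/3 = 55.01 mol.
Outlet amounts (n = n₀ + ν ξ):
  A: 504 − 2(55.01) = 394
  C: 408.5 − 3(55.01) = 243.5
  B: 0 + 1(55.01) = 55.01
  D: 0 + 3(55.01) = 165
Total out = 857.5 mol; y_B = 55.01 / 857.5 = 0.06415.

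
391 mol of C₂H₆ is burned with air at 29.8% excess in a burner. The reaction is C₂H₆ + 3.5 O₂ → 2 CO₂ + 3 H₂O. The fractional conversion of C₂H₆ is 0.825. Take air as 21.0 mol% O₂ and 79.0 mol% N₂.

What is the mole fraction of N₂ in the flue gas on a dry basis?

0.831

Stoichiometric O₂ = 3.5 × 391 = 1368 mol; O₂ fed = 1368 × 1.298 = 1776 mol.
N₂ fed = 1776 × 79/21 = 6682 mol.
Fuel reacted = 0.825 × 391 → ξ = 322.6 mol.
Outlet (n = n₀ + ν ξ):
  C₂H₆: 391 − 1(322.6) = 68.43
  O₂: 1776 − 3.5(322.6) = 647.3
  N₂: 6682 (inert)
  CO₂: 0 + 2(322.6) = 645.1
  H₂O: 0 + 3(322.6) = 967.7
Dry total = 8043 mol; y_N₂ (dry) = 6682 / 8043 = 0.8308.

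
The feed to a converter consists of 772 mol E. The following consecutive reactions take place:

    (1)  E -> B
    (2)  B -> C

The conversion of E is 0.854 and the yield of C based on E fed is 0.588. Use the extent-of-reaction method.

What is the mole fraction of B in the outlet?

Conversion of E: E consumed = 1ξ₁ = 0.854 × 772 → ξ₁ = 659.3 mol.
Yield of C: 1ξ₂ / 772 = 0.588 → ξ₂ = 453.9 mol.
Outlet amounts (n = n₀ + Σ ν·ξ):
  E: 772 − 1(659.3) = 112.7
  B: 0 + 1(659.3) − 1(453.9) = 205.4
  C: 0 + 1(453.9) = 453.9
Total out = 772 mol; y_B = 205.4 / 772 = 0.266.

0.266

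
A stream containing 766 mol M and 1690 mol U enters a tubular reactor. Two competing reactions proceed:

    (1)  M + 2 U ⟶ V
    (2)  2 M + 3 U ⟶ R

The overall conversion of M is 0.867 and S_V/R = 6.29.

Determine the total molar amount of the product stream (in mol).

Conversion of M: M consumed = 0.867 × 766 = 664.1 mol = 1ξ₁ + 2ξ₂.
Selectivity: 1ξ₁ / (1ξ₂) = 6.29 → ξ₁ = 6.29 ξ₂.
Substitute: (1·6.29 + 2) ξ₂ = 664.1 → ξ₂ = 80.11 mol, ξ₁ = 503.9 mol.
Outlet amounts (n = n₀ + Σ ν·ξ):
  M: 766 − 1(503.9) − 2(80.11) = 101.9
  U: 1690 − 2(503.9) − 3(80.11) = 441.9
  V: 0 + 1(503.9) = 503.9
  R: 0 + 1(80.11) = 80.11
Total out = 101.9 + 441.9 + 503.9 + 80.11 = 1128 mol.

1130 mol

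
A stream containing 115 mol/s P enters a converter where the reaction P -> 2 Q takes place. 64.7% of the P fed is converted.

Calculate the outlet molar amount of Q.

149 mol/s

P reacted = 0.647 × 115 = 74.41 mol/s; ν_P = −1, so ξ = 74.41/1 = 74.41 mol/s.
Outlet amounts (n = n₀ + ν ξ):
  P: 115 − 1(74.41) = 40.59
  Q: 0 + 2(74.41) = 148.8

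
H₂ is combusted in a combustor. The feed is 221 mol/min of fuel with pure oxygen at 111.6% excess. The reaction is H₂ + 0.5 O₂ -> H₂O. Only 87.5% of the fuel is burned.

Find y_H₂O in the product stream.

Stoichiometric O₂ = 0.5 × 221 = 110.5 mol/min; O₂ fed = 110.5 × 2.116 = 233.8 mol/min.
Fuel reacted = 0.875 × 221 → ξ = 193.4 mol/min.
Outlet (n = n₀ + ν ξ):
  H₂: 221 − 1(193.4) = 27.62
  O₂: 233.8 − 0.5(193.4) = 137.1
  H₂O: 0 + 1(193.4) = 193.4
Total out = 358.1 mol/min; y_H₂O = 193.4 / 358.1 = 0.54.

0.54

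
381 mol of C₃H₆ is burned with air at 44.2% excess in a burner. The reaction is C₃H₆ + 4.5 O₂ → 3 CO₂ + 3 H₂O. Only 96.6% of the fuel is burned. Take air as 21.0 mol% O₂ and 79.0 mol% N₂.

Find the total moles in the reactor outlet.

12300 mol

Stoichiometric O₂ = 4.5 × 381 = 1714 mol; O₂ fed = 1714 × 1.442 = 2472 mol.
N₂ fed = 2472 × 79/21 = 9301 mol.
Fuel reacted = 0.966 × 381 → ξ = 368 mol.
Outlet (n = n₀ + ν ξ):
  C₃H₆: 381 − 1(368) = 12.95
  O₂: 2472 − 4.5(368) = 816.1
  N₂: 9301 (inert)
  CO₂: 0 + 3(368) = 1104
  H₂O: 0 + 3(368) = 1104
Total out = 12.95 + 816.1 + 9301 + 1104 + 1104 = 12340 mol.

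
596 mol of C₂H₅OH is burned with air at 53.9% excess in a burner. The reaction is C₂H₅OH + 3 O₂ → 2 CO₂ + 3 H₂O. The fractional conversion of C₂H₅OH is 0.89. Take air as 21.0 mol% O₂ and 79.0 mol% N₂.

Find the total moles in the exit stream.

Stoichiometric O₂ = 3 × 596 = 1788 mol; O₂ fed = 1788 × 1.539 = 2752 mol.
N₂ fed = 2752 × 79/21 = 10350 mol.
Fuel reacted = 0.89 × 596 → ξ = 530.4 mol.
Outlet (n = n₀ + ν ξ):
  C₂H₅OH: 596 − 1(530.4) = 65.56
  O₂: 2752 − 3(530.4) = 1160
  N₂: 10350 (inert)
  CO₂: 0 + 2(530.4) = 1061
  H₂O: 0 + 3(530.4) = 1591
Total out = 65.56 + 1160 + 10350 + 1061 + 1591 = 14230 mol.

14200 mol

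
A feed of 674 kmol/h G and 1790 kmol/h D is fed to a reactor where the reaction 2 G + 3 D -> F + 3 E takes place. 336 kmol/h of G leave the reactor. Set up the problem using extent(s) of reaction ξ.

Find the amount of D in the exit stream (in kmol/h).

For G: n = n₀ − 2ξ → 336 = 674 − 2ξ, giving ξ = 169 kmol/h.
Outlet amounts (n = n₀ + ν ξ):
  G: 674 − 2(169) = 336
  D: 1790 − 3(169) = 1283
  F: 0 + 1(169) = 169
  E: 0 + 3(169) = 507

1280 kmol/h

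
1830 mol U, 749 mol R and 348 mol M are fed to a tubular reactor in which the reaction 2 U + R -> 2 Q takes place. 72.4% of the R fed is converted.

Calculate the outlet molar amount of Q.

R reacted = 0.724 × 749 = 542.3 mol; ν_R = −1, so ξ = 542.3/1 = 542.3 mol.
Outlet amounts (n = n₀ + ν ξ):
  U: 1830 − 2(542.3) = 745.4
  R: 749 − 1(542.3) = 206.7
  Q: 0 + 2(542.3) = 1085
  M: 348 (inert)

1080 mol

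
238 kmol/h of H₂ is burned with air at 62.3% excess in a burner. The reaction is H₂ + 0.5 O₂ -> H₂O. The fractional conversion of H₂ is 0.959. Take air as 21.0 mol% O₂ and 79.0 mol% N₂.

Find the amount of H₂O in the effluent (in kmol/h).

228 kmol/h

Stoichiometric O₂ = 0.5 × 238 = 119 kmol/h; O₂ fed = 119 × 1.623 = 193.1 kmol/h.
N₂ fed = 193.1 × 79/21 = 726.6 kmol/h.
Fuel reacted = 0.959 × 238 → ξ = 228.2 kmol/h.
Outlet (n = n₀ + ν ξ):
  H₂: 238 − 1(228.2) = 9.758
  O₂: 193.1 − 0.5(228.2) = 79.02
  N₂: 726.6 (inert)
  H₂O: 0 + 1(228.2) = 228.2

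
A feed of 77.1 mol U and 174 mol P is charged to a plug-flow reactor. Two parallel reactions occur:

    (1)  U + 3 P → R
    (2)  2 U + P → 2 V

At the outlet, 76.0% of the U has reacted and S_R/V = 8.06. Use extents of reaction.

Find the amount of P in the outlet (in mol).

Conversion of U: U consumed = 0.76 × 77.1 = 58.6 mol = 1ξ₁ + 2ξ₂.
Selectivity: 1ξ₁ / (2ξ₂) = 8.06 → ξ₁ = 16.12 ξ₂.
Substitute: (1·16.12 + 2) ξ₂ = 58.6 → ξ₂ = 3.234 mol, ξ₁ = 52.13 mol.
Outlet amounts (n = n₀ + Σ ν·ξ):
  U: 77.1 − 1(52.13) − 2(3.234) = 18.5
  P: 174 − 3(52.13) − 1(3.234) = 14.38
  R: 0 + 1(52.13) = 52.13
  V: 0 + 2(3.234) = 6.468

14.4 mol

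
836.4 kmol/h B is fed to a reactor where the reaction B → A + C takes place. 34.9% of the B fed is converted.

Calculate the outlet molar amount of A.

B reacted = 0.349 × 836.4 = 291.9 kmol/h; ν_B = −1, so ξ = 291.9/1 = 291.9 kmol/h.
Outlet amounts (n = n₀ + ν ξ):
  B: 836.4 − 1(291.9) = 544.5
  A: 0 + 1(291.9) = 291.9
  C: 0 + 1(291.9) = 291.9

292 kmol/h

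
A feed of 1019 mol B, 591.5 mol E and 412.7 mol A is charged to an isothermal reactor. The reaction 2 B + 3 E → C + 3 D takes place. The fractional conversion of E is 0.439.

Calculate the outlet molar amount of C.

86.6 mol

E reacted = 0.439 × 591.5 = 259.7 mol; ν_E = −3, so ξ = 259.7/3 = 86.56 mol.
Outlet amounts (n = n₀ + ν ξ):
  B: 1019 − 2(86.56) = 845.9
  E: 591.5 − 3(86.56) = 331.8
  C: 0 + 1(86.56) = 86.56
  D: 0 + 3(86.56) = 259.7
  A: 412.7 (inert)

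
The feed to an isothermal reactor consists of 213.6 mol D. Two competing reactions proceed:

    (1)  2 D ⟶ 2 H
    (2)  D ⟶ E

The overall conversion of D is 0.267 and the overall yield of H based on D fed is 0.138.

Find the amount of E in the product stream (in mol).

27.6 mol

Yield of H: 2ξ₁ / 213.6 = 0.138 → ξ₁ = 14.74 mol.
Conversion of D: 2ξ₁ + 1ξ₂ = 0.267 × 213.6 = 57.03 → ξ₂ = 27.55 mol.
Outlet amounts (n = n₀ + Σ ν·ξ):
  D: 213.6 − 2(14.74) − 1(27.55) = 156.6
  H: 0 + 2(14.74) = 29.48
  E: 0 + 1(27.55) = 27.55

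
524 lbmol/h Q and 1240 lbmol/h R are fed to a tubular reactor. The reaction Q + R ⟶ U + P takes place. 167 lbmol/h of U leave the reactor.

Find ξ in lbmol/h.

For U: n = n₀ + 1ξ → 167 = 0 + 1ξ, giving ξ = 167 lbmol/h.
Outlet amounts (n = n₀ + ν ξ):
  Q: 524 − 1(167) = 357
  R: 1240 − 1(167) = 1073
  U: 0 + 1(167) = 167
  P: 0 + 1(167) = 167

ξ = 167 lbmol/h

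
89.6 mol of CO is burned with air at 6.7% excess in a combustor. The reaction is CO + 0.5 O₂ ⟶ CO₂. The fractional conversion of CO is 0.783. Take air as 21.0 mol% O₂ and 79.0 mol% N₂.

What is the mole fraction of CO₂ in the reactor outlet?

0.249

Stoichiometric O₂ = 0.5 × 89.6 = 44.8 mol; O₂ fed = 44.8 × 1.067 = 47.8 mol.
N₂ fed = 47.8 × 79/21 = 179.8 mol.
Fuel reacted = 0.783 × 89.6 → ξ = 70.16 mol.
Outlet (n = n₀ + ν ξ):
  CO: 89.6 − 1(70.16) = 19.44
  O₂: 47.8 − 0.5(70.16) = 12.72
  N₂: 179.8 (inert)
  CO₂: 0 + 1(70.16) = 70.16
Total out = 282.1 mol; y_CO₂ = 70.16 / 282.1 = 0.2487.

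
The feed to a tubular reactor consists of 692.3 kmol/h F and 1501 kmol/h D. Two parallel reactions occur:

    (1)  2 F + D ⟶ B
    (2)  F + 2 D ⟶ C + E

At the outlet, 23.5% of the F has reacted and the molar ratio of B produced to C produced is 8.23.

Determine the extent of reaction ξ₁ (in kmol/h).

Conversion of F: F consumed = 0.235 × 692.3 = 162.7 kmol/h = 2ξ₁ + 1ξ₂.
Selectivity: 1ξ₁ / (1ξ₂) = 8.23 → ξ₁ = 8.23 ξ₂.
Substitute: (2·8.23 + 1) ξ₂ = 162.7 → ξ₂ = 9.318 kmol/h, ξ₁ = 76.69 kmol/h.
Outlet amounts (n = n₀ + Σ ν·ξ):
  F: 692.3 − 2(76.69) − 1(9.318) = 529.6
  D: 1501 − 1(76.69) − 2(9.318) = 1406
  B: 0 + 1(76.69) = 76.69
  C: 0 + 1(9.318) = 9.318
  E: 0 + 1(9.318) = 9.318

ξ₁ = 76.7 kmol/h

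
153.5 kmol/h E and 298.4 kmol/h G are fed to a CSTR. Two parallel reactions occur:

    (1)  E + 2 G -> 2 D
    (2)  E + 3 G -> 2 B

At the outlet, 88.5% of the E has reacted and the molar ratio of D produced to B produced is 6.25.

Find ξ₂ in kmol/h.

Conversion of E: E consumed = 0.885 × 153.5 = 135.8 kmol/h = 1ξ₁ + 1ξ₂.
Selectivity: 2ξ₁ / (2ξ₂) = 6.25 → ξ₁ = 6.25 ξ₂.
Substitute: (1·6.25 + 1) ξ₂ = 135.8 → ξ₂ = 18.74 kmol/h, ξ₁ = 117.1 kmol/h.
Outlet amounts (n = n₀ + Σ ν·ξ):
  E: 153.5 − 1(117.1) − 1(18.74) = 17.65
  G: 298.4 − 2(117.1) − 3(18.74) = 7.967
  D: 0 + 2(117.1) = 234.2
  B: 0 + 2(18.74) = 37.48

ξ₂ = 18.7 kmol/h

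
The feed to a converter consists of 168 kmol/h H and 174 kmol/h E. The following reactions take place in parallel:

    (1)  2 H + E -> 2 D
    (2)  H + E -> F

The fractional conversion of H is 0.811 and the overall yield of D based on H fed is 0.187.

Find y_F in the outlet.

0.473

Yield of D: 2ξ₁ / 168 = 0.187 → ξ₁ = 15.71 kmol/h.
Conversion of H: 2ξ₁ + 1ξ₂ = 0.811 × 168 = 136.2 → ξ₂ = 104.8 kmol/h.
Outlet amounts (n = n₀ + Σ ν·ξ):
  H: 168 − 2(15.71) − 1(104.8) = 31.75
  E: 174 − 1(15.71) − 1(104.8) = 53.46
  D: 0 + 2(15.71) = 31.42
  F: 0 + 1(104.8) = 104.8
Total out = 221.5 kmol/h; y_F = 104.8 / 221.5 = 0.4734.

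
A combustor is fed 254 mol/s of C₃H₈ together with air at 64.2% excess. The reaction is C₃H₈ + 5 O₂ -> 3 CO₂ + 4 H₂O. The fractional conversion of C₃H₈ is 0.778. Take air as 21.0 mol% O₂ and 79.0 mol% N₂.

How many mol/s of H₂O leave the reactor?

790 mol/s

Stoichiometric O₂ = 5 × 254 = 1270 mol/s; O₂ fed = 1270 × 1.642 = 2085 mol/s.
N₂ fed = 2085 × 79/21 = 7845 mol/s.
Fuel reacted = 0.778 × 254 → ξ = 197.6 mol/s.
Outlet (n = n₀ + ν ξ):
  C₃H₈: 254 − 1(197.6) = 56.39
  O₂: 2085 − 5(197.6) = 1097
  N₂: 7845 (inert)
  CO₂: 0 + 3(197.6) = 592.8
  H₂O: 0 + 4(197.6) = 790.4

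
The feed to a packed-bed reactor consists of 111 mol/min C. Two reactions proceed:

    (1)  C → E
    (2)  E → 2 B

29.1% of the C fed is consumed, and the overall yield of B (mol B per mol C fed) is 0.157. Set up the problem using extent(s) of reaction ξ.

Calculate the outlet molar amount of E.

23.6 mol/min

Conversion of C: C consumed = 1ξ₁ = 0.291 × 111 → ξ₁ = 32.3 mol/min.
Yield of B: 2ξ₂ / 111 = 0.157 → ξ₂ = 8.713 mol/min.
Outlet amounts (n = n₀ + Σ ν·ξ):
  C: 111 − 1(32.3) = 78.7
  E: 0 + 1(32.3) − 1(8.713) = 23.59
  B: 0 + 2(8.713) = 17.43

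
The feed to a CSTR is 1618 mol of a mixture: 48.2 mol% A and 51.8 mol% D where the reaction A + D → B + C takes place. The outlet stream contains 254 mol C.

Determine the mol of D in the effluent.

For C: n = n₀ + 1ξ → 254 = 0 + 1ξ, giving ξ = 254 mol.
Outlet amounts (n = n₀ + ν ξ):
  A: 779.9 − 1(254) = 525.9
  D: 838.1 − 1(254) = 584.1
  B: 0 + 1(254) = 254
  C: 0 + 1(254) = 254

584 mol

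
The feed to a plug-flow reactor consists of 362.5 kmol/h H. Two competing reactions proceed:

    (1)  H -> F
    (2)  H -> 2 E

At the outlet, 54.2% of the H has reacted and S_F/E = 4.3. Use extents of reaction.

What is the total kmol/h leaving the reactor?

Conversion of H: H consumed = 0.542 × 362.5 = 196.5 kmol/h = 1ξ₁ + 1ξ₂.
Selectivity: 1ξ₁ / (2ξ₂) = 4.3 → ξ₁ = 8.6 ξ₂.
Substitute: (1·8.6 + 1) ξ₂ = 196.5 → ξ₂ = 20.47 kmol/h, ξ₁ = 176 kmol/h.
Outlet amounts (n = n₀ + Σ ν·ξ):
  H: 362.5 − 1(176) − 1(20.47) = 166
  F: 0 + 1(176) = 176
  E: 0 + 2(20.47) = 40.93
Total out = 166 + 176 + 40.93 = 383 kmol/h.

383 kmol/h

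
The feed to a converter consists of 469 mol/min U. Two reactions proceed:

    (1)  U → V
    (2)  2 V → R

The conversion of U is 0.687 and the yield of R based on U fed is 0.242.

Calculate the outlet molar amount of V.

Conversion of U: U consumed = 1ξ₁ = 0.687 × 469 → ξ₁ = 322.2 mol/min.
Yield of R: 1ξ₂ / 469 = 0.242 → ξ₂ = 113.5 mol/min.
Outlet amounts (n = n₀ + Σ ν·ξ):
  U: 469 − 1(322.2) = 146.8
  V: 0 + 1(322.2) − 2(113.5) = 95.21
  R: 0 + 1(113.5) = 113.5

95.2 mol/min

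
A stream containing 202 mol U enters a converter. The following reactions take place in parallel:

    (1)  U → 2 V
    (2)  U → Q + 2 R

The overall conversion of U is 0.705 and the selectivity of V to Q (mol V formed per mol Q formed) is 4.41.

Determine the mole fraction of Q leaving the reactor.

Conversion of U: U consumed = 0.705 × 202 = 142.4 mol = 1ξ₁ + 1ξ₂.
Selectivity: 2ξ₁ / (1ξ₂) = 4.41 → ξ₁ = 2.205 ξ₂.
Substitute: (1·2.205 + 1) ξ₂ = 142.4 → ξ₂ = 44.43 mol, ξ₁ = 97.98 mol.
Outlet amounts (n = n₀ + Σ ν·ξ):
  U: 202 − 1(97.98) − 1(44.43) = 59.59
  V: 0 + 2(97.98) = 196
  Q: 0 + 1(44.43) = 44.43
  R: 0 + 2(44.43) = 88.87
Total out = 388.8 mol; y_Q = 44.43 / 388.8 = 0.1143.

0.114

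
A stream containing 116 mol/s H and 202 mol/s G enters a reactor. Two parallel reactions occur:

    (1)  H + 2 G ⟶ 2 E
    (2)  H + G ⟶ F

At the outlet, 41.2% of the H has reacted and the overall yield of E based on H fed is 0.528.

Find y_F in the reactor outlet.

0.0635

Yield of E: 2ξ₁ / 116 = 0.528 → ξ₁ = 30.62 mol/s.
Conversion of H: 1ξ₁ + 1ξ₂ = 0.412 × 116 = 47.79 → ξ₂ = 17.17 mol/s.
Outlet amounts (n = n₀ + Σ ν·ξ):
  H: 116 − 1(30.62) − 1(17.17) = 68.21
  G: 202 − 2(30.62) − 1(17.17) = 123.6
  E: 0 + 2(30.62) = 61.25
  F: 0 + 1(17.17) = 17.17
Total out = 270.2 mol/s; y_F = 17.17 / 270.2 = 0.06354.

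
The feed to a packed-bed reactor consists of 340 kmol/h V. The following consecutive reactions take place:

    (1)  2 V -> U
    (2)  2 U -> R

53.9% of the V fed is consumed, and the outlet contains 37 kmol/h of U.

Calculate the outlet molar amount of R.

27.3 kmol/h

Conversion of V: V consumed = 2ξ₁ = 0.539 × 340 → ξ₁ = 91.63 kmol/h.
U balance: n_U = 0 + 1ξ₁ − 2ξ₂ = 37 → ξ₂ = (1·91.63 − 37)/2 = 27.32 kmol/h.
Outlet amounts (n = n₀ + Σ ν·ξ):
  V: 340 − 2(91.63) = 156.7
  U: 0 + 1(91.63) − 2(27.32) = 37
  R: 0 + 1(27.32) = 27.32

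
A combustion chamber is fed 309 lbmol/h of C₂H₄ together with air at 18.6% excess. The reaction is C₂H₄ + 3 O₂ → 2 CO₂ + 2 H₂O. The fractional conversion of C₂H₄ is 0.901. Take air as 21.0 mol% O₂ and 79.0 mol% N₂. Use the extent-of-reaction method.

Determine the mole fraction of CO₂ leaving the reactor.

0.1

Stoichiometric O₂ = 3 × 309 = 927 lbmol/h; O₂ fed = 927 × 1.186 = 1099 lbmol/h.
N₂ fed = 1099 × 79/21 = 4136 lbmol/h.
Fuel reacted = 0.901 × 309 → ξ = 278.4 lbmol/h.
Outlet (n = n₀ + ν ξ):
  C₂H₄: 309 − 1(278.4) = 30.59
  O₂: 1099 − 3(278.4) = 264.2
  N₂: 4136 (inert)
  CO₂: 0 + 2(278.4) = 556.8
  H₂O: 0 + 2(278.4) = 556.8
Total out = 5544 lbmol/h; y_CO₂ = 556.8 / 5544 = 0.1004.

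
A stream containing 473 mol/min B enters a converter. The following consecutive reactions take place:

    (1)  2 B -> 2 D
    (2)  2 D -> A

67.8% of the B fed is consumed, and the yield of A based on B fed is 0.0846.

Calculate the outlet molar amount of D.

Conversion of B: B consumed = 2ξ₁ = 0.678 × 473 → ξ₁ = 160.3 mol/min.
Yield of A: 1ξ₂ / 473 = 0.0846 → ξ₂ = 40.02 mol/min.
Outlet amounts (n = n₀ + Σ ν·ξ):
  B: 473 − 2(160.3) = 152.3
  D: 0 + 2(160.3) − 2(40.02) = 240.7
  A: 0 + 1(40.02) = 40.02

241 mol/min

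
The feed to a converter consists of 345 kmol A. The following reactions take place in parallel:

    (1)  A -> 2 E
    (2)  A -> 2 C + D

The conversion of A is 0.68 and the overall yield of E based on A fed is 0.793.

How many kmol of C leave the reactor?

Yield of E: 2ξ₁ / 345 = 0.793 → ξ₁ = 136.8 kmol.
Conversion of A: 1ξ₁ + 1ξ₂ = 0.68 × 345 = 234.6 → ξ₂ = 97.81 kmol.
Outlet amounts (n = n₀ + Σ ν·ξ):
  A: 345 − 1(136.8) − 1(97.81) = 110.4
  E: 0 + 2(136.8) = 273.6
  C: 0 + 2(97.81) = 195.6
  D: 0 + 1(97.81) = 97.81

196 kmol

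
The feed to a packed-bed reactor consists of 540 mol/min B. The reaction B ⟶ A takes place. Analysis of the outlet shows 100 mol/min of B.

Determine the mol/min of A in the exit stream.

440 mol/min

For B: n = n₀ − 1ξ → 100 = 540 − 1ξ, giving ξ = 440 mol/min.
Outlet amounts (n = n₀ + ν ξ):
  B: 540 − 1(440) = 100
  A: 0 + 1(440) = 440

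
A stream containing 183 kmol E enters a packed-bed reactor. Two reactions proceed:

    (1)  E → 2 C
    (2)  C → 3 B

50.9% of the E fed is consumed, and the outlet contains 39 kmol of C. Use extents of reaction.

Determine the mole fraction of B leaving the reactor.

0.774

Conversion of E: E consumed = 1ξ₁ = 0.509 × 183 → ξ₁ = 93.15 kmol.
C balance: n_C = 0 + 2ξ₁ − 1ξ₂ = 39 → ξ₂ = (2·93.15 − 39)/1 = 147.3 kmol.
Outlet amounts (n = n₀ + Σ ν·ξ):
  E: 183 − 1(93.15) = 89.85
  C: 0 + 2(93.15) − 1(147.3) = 39
  B: 0 + 3(147.3) = 441.9
Total out = 570.7 kmol; y_B = 441.9 / 570.7 = 0.7742.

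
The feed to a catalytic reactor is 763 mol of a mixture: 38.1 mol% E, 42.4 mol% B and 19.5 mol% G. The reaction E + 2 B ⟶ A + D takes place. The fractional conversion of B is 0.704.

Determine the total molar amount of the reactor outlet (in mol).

B reacted = 0.704 × 323.5 = 227.8 mol; ν_B = −2, so ξ = 227.8/2 = 113.9 mol.
Outlet amounts (n = n₀ + ν ξ):
  E: 290.7 − 1(113.9) = 176.8
  B: 323.5 − 2(113.9) = 95.76
  A: 0 + 1(113.9) = 113.9
  D: 0 + 1(113.9) = 113.9
  G: 148.8 (inert)
Total out = 176.8 + 95.76 + 113.9 + 113.9 + 148.8 = 649.1 mol.

649 mol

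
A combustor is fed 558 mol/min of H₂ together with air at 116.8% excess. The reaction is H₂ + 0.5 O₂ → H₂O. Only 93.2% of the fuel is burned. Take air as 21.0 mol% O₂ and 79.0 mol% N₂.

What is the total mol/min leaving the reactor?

Stoichiometric O₂ = 0.5 × 558 = 279 mol/min; O₂ fed = 279 × 2.168 = 604.9 mol/min.
N₂ fed = 604.9 × 79/21 = 2275 mol/min.
Fuel reacted = 0.932 × 558 → ξ = 520.1 mol/min.
Outlet (n = n₀ + ν ξ):
  H₂: 558 − 1(520.1) = 37.94
  O₂: 604.9 − 0.5(520.1) = 344.8
  N₂: 2275 (inert)
  H₂O: 0 + 1(520.1) = 520.1
Total out = 37.94 + 344.8 + 2275 + 520.1 = 3178 mol/min.

3180 mol/min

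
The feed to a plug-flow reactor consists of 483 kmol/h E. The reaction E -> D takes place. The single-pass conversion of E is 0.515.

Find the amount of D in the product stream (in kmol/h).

E reacted = 0.515 × 483 = 248.7 kmol/h; ν_E = −1, so ξ = 248.7/1 = 248.7 kmol/h.
Outlet amounts (n = n₀ + ν ξ):
  E: 483 − 1(248.7) = 234.3
  D: 0 + 1(248.7) = 248.7

249 kmol/h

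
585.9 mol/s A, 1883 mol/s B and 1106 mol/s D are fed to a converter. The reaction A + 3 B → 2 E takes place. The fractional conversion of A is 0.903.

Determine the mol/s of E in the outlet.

1060 mol/s

A reacted = 0.903 × 585.9 = 529.1 mol/s; ν_A = −1, so ξ = 529.1/1 = 529.1 mol/s.
Outlet amounts (n = n₀ + ν ξ):
  A: 585.9 − 1(529.1) = 56.83
  B: 1883 − 3(529.1) = 295.8
  E: 0 + 2(529.1) = 1058
  D: 1106 (inert)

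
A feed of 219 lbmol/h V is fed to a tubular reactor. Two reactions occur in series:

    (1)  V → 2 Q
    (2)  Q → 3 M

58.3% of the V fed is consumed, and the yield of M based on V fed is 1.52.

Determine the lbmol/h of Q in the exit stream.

144 lbmol/h

Conversion of V: V consumed = 1ξ₁ = 0.583 × 219 → ξ₁ = 127.7 lbmol/h.
Yield of M: 3ξ₂ / 219 = 1.52 → ξ₂ = 111 lbmol/h.
Outlet amounts (n = n₀ + Σ ν·ξ):
  V: 219 − 1(127.7) = 91.32
  Q: 0 + 2(127.7) − 1(111) = 144.4
  M: 0 + 3(111) = 332.9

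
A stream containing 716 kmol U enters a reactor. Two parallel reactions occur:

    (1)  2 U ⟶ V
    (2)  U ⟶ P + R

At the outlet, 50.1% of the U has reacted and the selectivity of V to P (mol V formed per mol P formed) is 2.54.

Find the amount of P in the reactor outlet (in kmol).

59 kmol

Conversion of U: U consumed = 0.501 × 716 = 358.7 kmol = 2ξ₁ + 1ξ₂.
Selectivity: 1ξ₁ / (1ξ₂) = 2.54 → ξ₁ = 2.54 ξ₂.
Substitute: (2·2.54 + 1) ξ₂ = 358.7 → ξ₂ = 59 kmol, ξ₁ = 149.9 kmol.
Outlet amounts (n = n₀ + Σ ν·ξ):
  U: 716 − 2(149.9) − 1(59) = 357.3
  V: 0 + 1(149.9) = 149.9
  P: 0 + 1(59) = 59
  R: 0 + 1(59) = 59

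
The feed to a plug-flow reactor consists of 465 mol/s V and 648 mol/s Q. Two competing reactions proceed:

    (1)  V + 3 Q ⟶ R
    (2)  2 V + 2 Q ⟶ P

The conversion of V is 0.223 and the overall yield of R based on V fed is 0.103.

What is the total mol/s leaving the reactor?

886 mol/s

Yield of R: 1ξ₁ / 465 = 0.103 → ξ₁ = 47.89 mol/s.
Conversion of V: 1ξ₁ + 2ξ₂ = 0.223 × 465 = 103.7 → ξ₂ = 27.9 mol/s.
Outlet amounts (n = n₀ + Σ ν·ξ):
  V: 465 − 1(47.89) − 2(27.9) = 361.3
  Q: 648 − 3(47.89) − 2(27.9) = 448.5
  R: 0 + 1(47.89) = 47.89
  P: 0 + 1(27.9) = 27.9
Total out = 361.3 + 448.5 + 47.89 + 27.9 = 885.6 mol/s.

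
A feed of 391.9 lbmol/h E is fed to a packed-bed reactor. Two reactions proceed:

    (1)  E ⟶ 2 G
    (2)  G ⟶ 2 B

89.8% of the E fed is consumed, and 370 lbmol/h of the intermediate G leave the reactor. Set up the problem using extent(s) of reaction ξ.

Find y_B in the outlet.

0.62

Conversion of E: E consumed = 1ξ₁ = 0.898 × 391.9 → ξ₁ = 351.9 lbmol/h.
G balance: n_G = 0 + 2ξ₁ − 1ξ₂ = 370 → ξ₂ = (2·351.9 − 370)/1 = 333.9 lbmol/h.
Outlet amounts (n = n₀ + Σ ν·ξ):
  E: 391.9 − 1(351.9) = 39.97
  G: 0 + 2(351.9) − 1(333.9) = 370
  B: 0 + 2(333.9) = 667.7
Total out = 1078 lbmol/h; y_B = 667.7 / 1078 = 0.6196.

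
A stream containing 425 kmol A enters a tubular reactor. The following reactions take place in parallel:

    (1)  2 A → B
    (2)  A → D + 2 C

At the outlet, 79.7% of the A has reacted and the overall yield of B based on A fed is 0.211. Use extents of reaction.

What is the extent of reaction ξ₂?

Yield of B: 1ξ₁ / 425 = 0.211 → ξ₁ = 89.67 kmol.
Conversion of A: 2ξ₁ + 1ξ₂ = 0.797 × 425 = 338.7 → ξ₂ = 159.4 kmol.
Outlet amounts (n = n₀ + Σ ν·ξ):
  A: 425 − 2(89.67) − 1(159.4) = 86.27
  B: 0 + 1(89.67) = 89.67
  D: 0 + 1(159.4) = 159.4
  C: 0 + 2(159.4) = 318.8

ξ₂ = 159 kmol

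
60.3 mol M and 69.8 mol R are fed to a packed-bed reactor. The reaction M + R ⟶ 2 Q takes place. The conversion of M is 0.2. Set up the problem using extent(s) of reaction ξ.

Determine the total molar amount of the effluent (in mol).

130 mol

M reacted = 0.2 × 60.3 = 12.06 mol; ν_M = −1, so ξ = 12.06/1 = 12.06 mol.
Outlet amounts (n = n₀ + ν ξ):
  M: 60.3 − 1(12.06) = 48.24
  R: 69.8 − 1(12.06) = 57.74
  Q: 0 + 2(12.06) = 24.12
Total out = 48.24 + 57.74 + 24.12 = 130.1 mol.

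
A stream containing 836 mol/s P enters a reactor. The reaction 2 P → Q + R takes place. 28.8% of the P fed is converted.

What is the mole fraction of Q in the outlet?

0.144

P reacted = 0.288 × 836 = 240.8 mol/s; ν_P = −2, so ξ = 240.8/2 = 120.4 mol/s.
Outlet amounts (n = n₀ + ν ξ):
  P: 836 − 2(120.4) = 595.2
  Q: 0 + 1(120.4) = 120.4
  R: 0 + 1(120.4) = 120.4
Total out = 836 mol/s; y_Q = 120.4 / 836 = 0.144.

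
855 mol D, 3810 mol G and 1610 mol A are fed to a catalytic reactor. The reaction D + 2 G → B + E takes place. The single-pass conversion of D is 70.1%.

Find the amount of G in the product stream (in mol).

2610 mol

D reacted = 0.701 × 855 = 599.4 mol; ν_D = −1, so ξ = 599.4/1 = 599.4 mol.
Outlet amounts (n = n₀ + ν ξ):
  D: 855 − 1(599.4) = 255.6
  G: 3810 − 2(599.4) = 2611
  B: 0 + 1(599.4) = 599.4
  E: 0 + 1(599.4) = 599.4
  A: 1610 (inert)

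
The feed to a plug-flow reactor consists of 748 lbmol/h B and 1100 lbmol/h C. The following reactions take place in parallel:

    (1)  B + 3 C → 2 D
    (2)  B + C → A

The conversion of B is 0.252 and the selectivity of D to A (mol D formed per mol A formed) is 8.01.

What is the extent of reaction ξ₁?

Conversion of B: B consumed = 0.252 × 748 = 188.5 lbmol/h = 1ξ₁ + 1ξ₂.
Selectivity: 2ξ₁ / (1ξ₂) = 8.01 → ξ₁ = 4.005 ξ₂.
Substitute: (1·4.005 + 1) ξ₂ = 188.5 → ξ₂ = 37.66 lbmol/h, ξ₁ = 150.8 lbmol/h.
Outlet amounts (n = n₀ + Σ ν·ξ):
  B: 748 − 1(150.8) − 1(37.66) = 559.5
  C: 1100 − 3(150.8) − 1(37.66) = 609.8
  D: 0 + 2(150.8) = 301.7
  A: 0 + 1(37.66) = 37.66

ξ₁ = 151 lbmol/h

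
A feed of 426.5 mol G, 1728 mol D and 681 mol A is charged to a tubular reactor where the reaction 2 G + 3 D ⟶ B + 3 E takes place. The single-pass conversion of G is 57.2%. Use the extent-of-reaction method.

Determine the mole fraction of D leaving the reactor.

0.502

G reacted = 0.572 × 426.5 = 244 mol; ν_G = −2, so ξ = 244/2 = 122 mol.
Outlet amounts (n = n₀ + ν ξ):
  G: 426.5 − 2(122) = 182.5
  D: 1728 − 3(122) = 1362
  B: 0 + 1(122) = 122
  E: 0 + 3(122) = 365.9
  A: 681 (inert)
Total out = 2714 mol; y_D = 1362 / 2714 = 0.502.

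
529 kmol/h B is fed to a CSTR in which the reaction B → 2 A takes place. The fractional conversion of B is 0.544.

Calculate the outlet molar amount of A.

B reacted = 0.544 × 529 = 287.8 kmol/h; ν_B = −1, so ξ = 287.8/1 = 287.8 kmol/h.
Outlet amounts (n = n₀ + ν ξ):
  B: 529 − 1(287.8) = 241.2
  A: 0 + 2(287.8) = 575.6

576 kmol/h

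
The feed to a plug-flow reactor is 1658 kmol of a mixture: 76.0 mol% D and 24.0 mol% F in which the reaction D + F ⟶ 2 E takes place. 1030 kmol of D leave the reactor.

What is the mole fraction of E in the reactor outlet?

For D: n = n₀ − 1ξ → 1030 = 1260 − 1ξ, giving ξ = 230.1 kmol.
Outlet amounts (n = n₀ + ν ξ):
  D: 1260 − 1(230.1) = 1030
  F: 397.9 − 1(230.1) = 167.8
  E: 0 + 2(230.1) = 460.2
Total out = 1658 kmol; y_E = 460.2 / 1658 = 0.2775.

0.278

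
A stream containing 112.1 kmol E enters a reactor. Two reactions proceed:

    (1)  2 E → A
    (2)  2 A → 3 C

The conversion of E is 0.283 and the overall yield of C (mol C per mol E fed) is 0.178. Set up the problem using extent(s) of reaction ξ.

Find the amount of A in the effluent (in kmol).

2.56 kmol

Conversion of E: E consumed = 2ξ₁ = 0.283 × 112.1 → ξ₁ = 15.86 kmol.
Yield of C: 3ξ₂ / 112.1 = 0.178 → ξ₂ = 6.651 kmol.
Outlet amounts (n = n₀ + Σ ν·ξ):
  E: 112.1 − 2(15.86) = 80.38
  A: 0 + 1(15.86) − 2(6.651) = 2.56
  C: 0 + 3(6.651) = 19.95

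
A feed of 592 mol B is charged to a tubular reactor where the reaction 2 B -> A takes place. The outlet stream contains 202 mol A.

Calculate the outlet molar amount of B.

188 mol

For A: n = n₀ + 1ξ → 202 = 0 + 1ξ, giving ξ = 202 mol.
Outlet amounts (n = n₀ + ν ξ):
  B: 592 − 2(202) = 188
  A: 0 + 1(202) = 202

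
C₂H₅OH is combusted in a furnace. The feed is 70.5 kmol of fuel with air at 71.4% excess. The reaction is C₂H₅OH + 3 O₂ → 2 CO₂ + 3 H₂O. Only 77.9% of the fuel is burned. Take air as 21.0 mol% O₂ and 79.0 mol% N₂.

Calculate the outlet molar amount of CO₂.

Stoichiometric O₂ = 3 × 70.5 = 211.5 kmol; O₂ fed = 211.5 × 1.714 = 362.5 kmol.
N₂ fed = 362.5 × 79/21 = 1364 kmol.
Fuel reacted = 0.779 × 70.5 → ξ = 54.92 kmol.
Outlet (n = n₀ + ν ξ):
  C₂H₅OH: 70.5 − 1(54.92) = 15.58
  O₂: 362.5 − 3(54.92) = 197.8
  N₂: 1364 (inert)
  CO₂: 0 + 2(54.92) = 109.8
  H₂O: 0 + 3(54.92) = 164.8

110 kmol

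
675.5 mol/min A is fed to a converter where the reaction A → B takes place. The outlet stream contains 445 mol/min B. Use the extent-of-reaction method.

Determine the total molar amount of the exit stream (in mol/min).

676 mol/min

For B: n = n₀ + 1ξ → 445 = 0 + 1ξ, giving ξ = 445 mol/min.
Outlet amounts (n = n₀ + ν ξ):
  A: 675.5 − 1(445) = 230.5
  B: 0 + 1(445) = 445
Total out = 230.5 + 445 = 675.5 mol/min.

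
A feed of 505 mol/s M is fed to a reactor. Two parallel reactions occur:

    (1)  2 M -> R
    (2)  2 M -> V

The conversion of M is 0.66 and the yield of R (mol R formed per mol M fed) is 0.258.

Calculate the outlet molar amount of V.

Yield of R: 1ξ₁ / 505 = 0.258 → ξ₁ = 130.3 mol/s.
Conversion of M: 2ξ₁ + 2ξ₂ = 0.66 × 505 = 333.3 → ξ₂ = 36.36 mol/s.
Outlet amounts (n = n₀ + Σ ν·ξ):
  M: 505 − 2(130.3) − 2(36.36) = 171.7
  R: 0 + 1(130.3) = 130.3
  V: 0 + 1(36.36) = 36.36

36.4 mol/s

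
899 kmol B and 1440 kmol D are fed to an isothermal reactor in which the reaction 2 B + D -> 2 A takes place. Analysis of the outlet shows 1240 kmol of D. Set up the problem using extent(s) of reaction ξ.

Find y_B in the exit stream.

For D: n = n₀ − 1ξ → 1240 = 1440 − 1ξ, giving ξ = 200 kmol.
Outlet amounts (n = n₀ + ν ξ):
  B: 899 − 2(200) = 499
  D: 1440 − 1(200) = 1240
  A: 0 + 2(200) = 400
Total out = 2139 kmol; y_B = 499 / 2139 = 0.2333.

0.233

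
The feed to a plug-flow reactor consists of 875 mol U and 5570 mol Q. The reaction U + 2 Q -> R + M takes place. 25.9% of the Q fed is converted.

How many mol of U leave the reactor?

154 mol

Q reacted = 0.259 × 5570 = 1443 mol; ν_Q = −2, so ξ = 1443/2 = 721.3 mol.
Outlet amounts (n = n₀ + ν ξ):
  U: 875 − 1(721.3) = 153.7
  Q: 5570 − 2(721.3) = 4127
  R: 0 + 1(721.3) = 721.3
  M: 0 + 1(721.3) = 721.3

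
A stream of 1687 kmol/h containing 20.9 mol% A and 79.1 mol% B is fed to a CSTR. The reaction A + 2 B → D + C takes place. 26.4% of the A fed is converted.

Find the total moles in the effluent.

A reacted = 0.264 × 352.6 = 93.08 kmol/h; ν_A = −1, so ξ = 93.08/1 = 93.08 kmol/h.
Outlet amounts (n = n₀ + ν ξ):
  A: 352.6 − 1(93.08) = 259.5
  B: 1334 − 2(93.08) = 1148
  D: 0 + 1(93.08) = 93.08
  C: 0 + 1(93.08) = 93.08
Total out = 259.5 + 1148 + 93.08 + 93.08 = 1594 kmol/h.

1590 kmol/h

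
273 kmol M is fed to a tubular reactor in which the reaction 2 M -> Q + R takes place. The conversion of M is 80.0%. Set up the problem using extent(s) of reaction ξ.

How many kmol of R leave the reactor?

109 kmol

M reacted = 0.8 × 273 = 218.4 kmol; ν_M = −2, so ξ = 218.4/2 = 109.2 kmol.
Outlet amounts (n = n₀ + ν ξ):
  M: 273 − 2(109.2) = 54.6
  Q: 0 + 1(109.2) = 109.2
  R: 0 + 1(109.2) = 109.2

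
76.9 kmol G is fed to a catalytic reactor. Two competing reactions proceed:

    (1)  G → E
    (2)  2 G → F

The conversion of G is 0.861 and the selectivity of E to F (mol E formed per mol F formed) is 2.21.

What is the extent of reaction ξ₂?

Conversion of G: G consumed = 0.861 × 76.9 = 66.21 kmol = 1ξ₁ + 2ξ₂.
Selectivity: 1ξ₁ / (1ξ₂) = 2.21 → ξ₁ = 2.21 ξ₂.
Substitute: (1·2.21 + 2) ξ₂ = 66.21 → ξ₂ = 15.73 kmol, ξ₁ = 34.76 kmol.
Outlet amounts (n = n₀ + Σ ν·ξ):
  G: 76.9 − 1(34.76) − 2(15.73) = 10.69
  E: 0 + 1(34.76) = 34.76
  F: 0 + 1(15.73) = 15.73

ξ₂ = 15.7 kmol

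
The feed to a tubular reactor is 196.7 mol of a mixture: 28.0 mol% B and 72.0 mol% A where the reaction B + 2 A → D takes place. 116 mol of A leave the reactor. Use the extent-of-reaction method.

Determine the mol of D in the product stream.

For A: n = n₀ − 2ξ → 116 = 141.6 − 2ξ, giving ξ = 12.81 mol.
Outlet amounts (n = n₀ + ν ξ):
  B: 55.08 − 1(12.81) = 42.26
  A: 141.6 − 2(12.81) = 116
  D: 0 + 1(12.81) = 12.81

12.8 mol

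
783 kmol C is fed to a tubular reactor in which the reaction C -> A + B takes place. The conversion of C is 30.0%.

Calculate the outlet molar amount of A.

235 kmol

C reacted = 0.3 × 783 = 234.9 kmol; ν_C = −1, so ξ = 234.9/1 = 234.9 kmol.
Outlet amounts (n = n₀ + ν ξ):
  C: 783 − 1(234.9) = 548.1
  A: 0 + 1(234.9) = 234.9
  B: 0 + 1(234.9) = 234.9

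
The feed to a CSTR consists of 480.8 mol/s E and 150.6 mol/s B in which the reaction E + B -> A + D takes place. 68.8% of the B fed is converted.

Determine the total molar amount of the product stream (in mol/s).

B reacted = 0.688 × 150.6 = 103.6 mol/s; ν_B = −1, so ξ = 103.6/1 = 103.6 mol/s.
Outlet amounts (n = n₀ + ν ξ):
  E: 480.8 − 1(103.6) = 377.2
  B: 150.6 − 1(103.6) = 46.99
  A: 0 + 1(103.6) = 103.6
  D: 0 + 1(103.6) = 103.6
Total out = 377.2 + 46.99 + 103.6 + 103.6 = 631.4 mol/s.

631 mol/s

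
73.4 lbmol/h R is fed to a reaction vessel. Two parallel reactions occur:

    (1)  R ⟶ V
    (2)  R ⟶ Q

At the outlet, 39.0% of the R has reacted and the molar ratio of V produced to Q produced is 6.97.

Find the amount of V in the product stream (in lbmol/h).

25 lbmol/h

Conversion of R: R consumed = 0.39 × 73.4 = 28.63 lbmol/h = 1ξ₁ + 1ξ₂.
Selectivity: 1ξ₁ / (1ξ₂) = 6.97 → ξ₁ = 6.97 ξ₂.
Substitute: (1·6.97 + 1) ξ₂ = 28.63 → ξ₂ = 3.592 lbmol/h, ξ₁ = 25.03 lbmol/h.
Outlet amounts (n = n₀ + Σ ν·ξ):
  R: 73.4 − 1(25.03) − 1(3.592) = 44.77
  V: 0 + 1(25.03) = 25.03
  Q: 0 + 1(3.592) = 3.592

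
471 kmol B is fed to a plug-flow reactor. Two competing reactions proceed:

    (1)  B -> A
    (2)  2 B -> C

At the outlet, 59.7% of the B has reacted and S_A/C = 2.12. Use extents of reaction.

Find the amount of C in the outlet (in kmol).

Conversion of B: B consumed = 0.597 × 471 = 281.2 kmol = 1ξ₁ + 2ξ₂.
Selectivity: 1ξ₁ / (1ξ₂) = 2.12 → ξ₁ = 2.12 ξ₂.
Substitute: (1·2.12 + 2) ξ₂ = 281.2 → ξ₂ = 68.25 kmol, ξ₁ = 144.7 kmol.
Outlet amounts (n = n₀ + Σ ν·ξ):
  B: 471 − 1(144.7) − 2(68.25) = 189.8
  A: 0 + 1(144.7) = 144.7
  C: 0 + 1(68.25) = 68.25

68.2 kmol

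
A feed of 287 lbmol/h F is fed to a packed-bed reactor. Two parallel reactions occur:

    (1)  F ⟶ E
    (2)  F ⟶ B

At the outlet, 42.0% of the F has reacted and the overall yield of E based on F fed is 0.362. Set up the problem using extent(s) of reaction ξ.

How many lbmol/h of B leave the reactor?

16.6 lbmol/h

Yield of E: 1ξ₁ / 287 = 0.362 → ξ₁ = 103.9 lbmol/h.
Conversion of F: 1ξ₁ + 1ξ₂ = 0.42 × 287 = 120.5 → ξ₂ = 16.65 lbmol/h.
Outlet amounts (n = n₀ + Σ ν·ξ):
  F: 287 − 1(103.9) − 1(16.65) = 166.5
  E: 0 + 1(103.9) = 103.9
  B: 0 + 1(16.65) = 16.65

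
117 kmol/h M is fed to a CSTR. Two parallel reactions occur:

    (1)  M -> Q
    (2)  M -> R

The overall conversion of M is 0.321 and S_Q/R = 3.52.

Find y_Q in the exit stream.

Conversion of M: M consumed = 0.321 × 117 = 37.56 kmol/h = 1ξ₁ + 1ξ₂.
Selectivity: 1ξ₁ / (1ξ₂) = 3.52 → ξ₁ = 3.52 ξ₂.
Substitute: (1·3.52 + 1) ξ₂ = 37.56 → ξ₂ = 8.309 kmol/h, ξ₁ = 29.25 kmol/h.
Outlet amounts (n = n₀ + Σ ν·ξ):
  M: 117 − 1(29.25) − 1(8.309) = 79.44
  Q: 0 + 1(29.25) = 29.25
  R: 0 + 1(8.309) = 8.309
Total out = 117 kmol/h; y_Q = 29.25 / 117 = 0.25.

0.25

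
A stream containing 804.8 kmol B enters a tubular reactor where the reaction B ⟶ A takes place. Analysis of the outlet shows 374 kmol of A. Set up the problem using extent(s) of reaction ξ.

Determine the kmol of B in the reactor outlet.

For A: n = n₀ + 1ξ → 374 = 0 + 1ξ, giving ξ = 374 kmol.
Outlet amounts (n = n₀ + ν ξ):
  B: 804.8 − 1(374) = 430.8
  A: 0 + 1(374) = 374

431 kmol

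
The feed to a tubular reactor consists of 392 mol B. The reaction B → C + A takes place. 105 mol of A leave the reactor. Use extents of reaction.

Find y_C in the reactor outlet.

For A: n = n₀ + 1ξ → 105 = 0 + 1ξ, giving ξ = 105 mol.
Outlet amounts (n = n₀ + ν ξ):
  B: 392 − 1(105) = 287
  C: 0 + 1(105) = 105
  A: 0 + 1(105) = 105
Total out = 497 mol; y_C = 105 / 497 = 0.2113.

0.211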